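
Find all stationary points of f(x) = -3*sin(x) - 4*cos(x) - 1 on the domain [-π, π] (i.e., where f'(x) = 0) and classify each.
f'(x) = 4*sin(x) - 3*cos(x)

Solve f'(x) = 0 on [-π, π]:
  f'(x) = 0 ⇔ -3*cos(x) = -4*sin(x) ⇔ tan(x) = 3/4, i.e. x = arctan(3/4) + nπ; keep the solutions lying in [-π, π].
  ⇒ x = -pi + atan(3/4) ≈ -2.4981, atan(3/4) ≈ 0.6435

f''(x) = 3*sin(x) + 4*cos(x)
Second-derivative test at each critical point:
  f''(-2.4981) = -5 < 0 → local maximum
  f''(0.6435) = 5 > 0 → local minimum

Critical points: x = -pi + atan(3/4) ≈ -2.4981 (local maximum); x = atan(3/4) ≈ 0.6435 (local minimum)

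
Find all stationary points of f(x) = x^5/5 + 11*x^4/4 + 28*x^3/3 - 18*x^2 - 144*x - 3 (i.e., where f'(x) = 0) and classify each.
f'(x) = x^4 + 11*x^3 + 28*x^2 - 36*x - 144

Solve f'(x) = 0:
  Factor: x^4 + 11*x^3 + 28*x^2 - 36*x - 144 = (x - 2)*(x + 3)*(x + 4)*(x + 6) = 0.
  ⇒ x = -6, -4, -3, 2

f''(x) = 4*x^3 + 33*x^2 + 56*x - 36
Second-derivative test at each critical point:
  f''(-6) = -48 < 0 → local maximum
  f''(-4) = 12 > 0 → local minimum
  f''(-3) = -15 < 0 → local maximum
  f''(2) = 240 > 0 → local minimum

Critical points: x = -6 (local maximum); x = -4 (local minimum); x = -3 (local maximum); x = 2 (local minimum)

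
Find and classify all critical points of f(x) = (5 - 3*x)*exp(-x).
f'(x) = (3*x - 8)*exp(-x)

Solve f'(x) = 0:
  f'(x) = (3*x - 8)·exp(-x) and exp(-x) > 0 for every x, so f'(x) = 0 ⇔ 3*x - 8 = 0.
  3*x - 8 = 0.
  ⇒ x = 8/3

f''(x) = (11 - 3*x)*exp(-x)
Second-derivative test at each critical point:
  f''(8/3) = 0.2085 > 0 → local minimum

Critical points: x = 8/3 (local minimum)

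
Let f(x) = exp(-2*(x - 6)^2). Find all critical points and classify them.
f'(x) = 4*(6 - x)*exp(-2*(x - 6)^2)

Solve f'(x) = 0:
  f'(x) = (24 - 4*x)·exp(-2*(x - 6)^2) and exp(-2*(x - 6)^2) > 0 for every x, so f'(x) = 0 ⇔ 24 - 4*x = 0.
  Factor: 24 - 4*x = -4*(x - 6) = 0.
  ⇒ x = 6

f''(x) = 4*(4*(x - 6)^2 - 1)*exp(-2*(x - 6)^2)
Second-derivative test at each critical point:
  f''(6) = -4 < 0 → local maximum

Critical points: x = 6 (local maximum)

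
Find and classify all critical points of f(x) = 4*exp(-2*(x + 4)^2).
f'(x) = 16*(-x - 4)*exp(-2*(x + 4)^2)

Solve f'(x) = 0:
  f'(x) = (-16*x - 64)·exp(-2*(x + 4)^2) and exp(-2*(x + 4)^2) > 0 for every x, so f'(x) = 0 ⇔ -16*x - 64 = 0.
  Factor: -16*x - 64 = -16*(x + 4) = 0.
  ⇒ x = -4

f''(x) = 16*(4*(x + 4)^2 - 1)*exp(-2*(x + 4)^2)
Second-derivative test at each critical point:
  f''(-4) = -16 < 0 → local maximum

Critical points: x = -4 (local maximum)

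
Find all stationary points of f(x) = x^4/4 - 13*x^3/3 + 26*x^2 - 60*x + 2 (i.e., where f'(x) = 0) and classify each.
f'(x) = x^3 - 13*x^2 + 52*x - 60

Solve f'(x) = 0:
  Factor: x^3 - 13*x^2 + 52*x - 60 = (x - 6)*(x - 5)*(x - 2) = 0.
  ⇒ x = 2, 5, 6

f''(x) = 3*x^2 - 26*x + 52
Second-derivative test at each critical point:
  f''(2) = 12 > 0 → local minimum
  f''(5) = -3 < 0 → local maximum
  f''(6) = 4 > 0 → local minimum

Critical points: x = 2 (local minimum); x = 5 (local maximum); x = 6 (local minimum)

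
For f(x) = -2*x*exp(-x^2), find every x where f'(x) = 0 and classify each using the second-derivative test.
f'(x) = 2*(2*x^2 - 1)*exp(-x^2)

Solve f'(x) = 0:
  f'(x) = (4*x^2 - 2)·exp(-x^2) and exp(-x^2) > 0 for every x, so f'(x) = 0 ⇔ 4*x^2 - 2 = 0.
  Factor: 4*x^2 - 2 = 2*(2*x^2 - 1); 2*x^2 - 1 = 0 has no rational roots; quadratic formula: x = (0 ± √8)/4.
  ⇒ x = -sqrt(2)/2 ≈ -0.7071, sqrt(2)/2 ≈ 0.7071

f''(x) = (-8*x^3 + 12*x)*exp(-x^2)
Second-derivative test at each critical point:
  f''(-0.7071) = -3.4311 < 0 → local maximum
  f''(0.7071) = 3.4311 > 0 → local minimum

Critical points: x = -sqrt(2)/2 ≈ -0.7071 (local maximum); x = sqrt(2)/2 ≈ 0.7071 (local minimum)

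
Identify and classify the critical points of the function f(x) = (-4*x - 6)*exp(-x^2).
f'(x) = 4*(x*(2*x + 3) - 1)*exp(-x^2)

Solve f'(x) = 0:
  f'(x) = (8*x^2 + 12*x - 4)·exp(-x^2) and exp(-x^2) > 0 for every x, so f'(x) = 0 ⇔ 8*x^2 + 12*x - 4 = 0.
  Factor: 8*x^2 + 12*x - 4 = 4*(2*x^2 + 3*x - 1); 2*x^2 + 3*x - 1 = 0 has no rational roots; quadratic formula: x = (-3 ± √17)/4.
  ⇒ x = -sqrt(17)/4 - 3/4 ≈ -1.7808, -3/4 + sqrt(17)/4 ≈ 0.2808

f''(x) = 4*(-4*x^3 - 6*x^2 + 6*x + 3)*exp(-x^2)
Second-derivative test at each critical point:
  f''(-1.7808) = -0.6919 < 0 → local maximum
  f''(0.2808) = 15.2422 > 0 → local minimum

Critical points: x = -sqrt(17)/4 - 3/4 ≈ -1.7808 (local maximum); x = -3/4 + sqrt(17)/4 ≈ 0.2808 (local minimum)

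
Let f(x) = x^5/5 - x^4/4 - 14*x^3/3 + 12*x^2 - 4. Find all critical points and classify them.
f'(x) = x*(x^3 - x^2 - 14*x + 24)

Solve f'(x) = 0:
  Factor: x^4 - x^3 - 14*x^2 + 24*x = x*(x - 3)*(x - 2)*(x + 4) = 0.
  ⇒ x = -4, 0, 2, 3

f''(x) = 4*x^3 - 3*x^2 - 28*x + 24
Second-derivative test at each critical point:
  f''(-4) = -168 < 0 → local maximum
  f''(0) = 24 > 0 → local minimum
  f''(2) = -12 < 0 → local maximum
  f''(3) = 21 > 0 → local minimum

Critical points: x = -4 (local maximum); x = 0 (local minimum); x = 2 (local maximum); x = 3 (local minimum)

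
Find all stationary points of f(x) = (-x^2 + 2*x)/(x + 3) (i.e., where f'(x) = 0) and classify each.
f'(x) = (-x^2 - 6*x + 6)/(x^2 + 6*x + 9)

Solve f'(x) = 0:
  f'(x) = -(x^2 + 6*x - 6)/(x + 3)^2; the denominator is positive wherever f is defined, so f'(x) = 0 ⇔ -x^2 - 6*x + 6 = 0.
  x^2 + 6*x - 6 = 0 has no rational roots; quadratic formula: x = (-6 ± √60)/2.
  ⇒ x = -sqrt(15) - 3 ≈ -6.8730, -3 + sqrt(15) ≈ 0.8730

f''(x) = -30/(x^3 + 9*x^2 + 27*x + 27)
Second-derivative test at each critical point:
  f''(-6.8730) = 0.5164 > 0 → local minimum
  f''(0.8730) = -0.5164 < 0 → local maximum

Critical points: x = -sqrt(15) - 3 ≈ -6.8730 (local minimum); x = -3 + sqrt(15) ≈ 0.8730 (local maximum)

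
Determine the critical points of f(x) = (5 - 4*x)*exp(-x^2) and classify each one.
f'(x) = 2*(x*(4*x - 5) - 2)*exp(-x^2)

Solve f'(x) = 0:
  f'(x) = (8*x^2 - 10*x - 4)·exp(-x^2) and exp(-x^2) > 0 for every x, so f'(x) = 0 ⇔ 8*x^2 - 10*x - 4 = 0.
  Factor: 8*x^2 - 10*x - 4 = 2*(4*x^2 - 5*x - 2); 4*x^2 - 5*x - 2 = 0 has no rational roots; quadratic formula: x = (5 ± √57)/8.
  ⇒ x = 5/8 - sqrt(57)/8 ≈ -0.3187, 5/8 + sqrt(57)/8 ≈ 1.5687

f''(x) = 2*(2*x^2*(5 - 4*x) + 12*x - 5)*exp(-x^2)
Second-derivative test at each critical point:
  f''(-0.3187) = -13.6411 < 0 → local maximum
  f''(1.5687) = 1.2889 > 0 → local minimum

Critical points: x = 5/8 - sqrt(57)/8 ≈ -0.3187 (local maximum); x = 5/8 + sqrt(57)/8 ≈ 1.5687 (local minimum)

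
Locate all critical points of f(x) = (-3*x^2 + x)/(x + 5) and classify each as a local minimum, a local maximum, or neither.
f'(x) = (-3*x^2 - 30*x + 5)/(x^2 + 10*x + 25)

Solve f'(x) = 0:
  f'(x) = -(3*x^2 + 30*x - 5)/(x + 5)^2; the denominator is positive wherever f is defined, so f'(x) = 0 ⇔ -3*x^2 - 30*x + 5 = 0.
  3*x^2 + 30*x - 5 = 0 has no rational roots; quadratic formula: x = (-30 ± √960)/6.
  ⇒ x = -4*sqrt(15)/3 - 5 ≈ -10.1640, -5 + 4*sqrt(15)/3 ≈ 0.1640

f''(x) = -160/(x^3 + 15*x^2 + 75*x + 125)
Second-derivative test at each critical point:
  f''(-10.1640) = 1.1619 > 0 → local minimum
  f''(0.1640) = -1.1619 < 0 → local maximum

Critical points: x = -4*sqrt(15)/3 - 5 ≈ -10.1640 (local minimum); x = -5 + 4*sqrt(15)/3 ≈ 0.1640 (local maximum)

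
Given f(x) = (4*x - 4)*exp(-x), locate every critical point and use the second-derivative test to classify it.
f'(x) = 4*(2 - x)*exp(-x)

Solve f'(x) = 0:
  f'(x) = (8 - 4*x)·exp(-x) and exp(-x) > 0 for every x, so f'(x) = 0 ⇔ 8 - 4*x = 0.
  Factor: 8 - 4*x = -4*(x - 2) = 0.
  ⇒ x = 2

f''(x) = 4*(x - 3)*exp(-x)
Second-derivative test at each critical point:
  f''(2) = -0.5413 < 0 → local maximum

Critical points: x = 2 (local maximum)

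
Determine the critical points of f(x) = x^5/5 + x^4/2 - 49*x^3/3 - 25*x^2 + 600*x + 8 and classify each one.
f'(x) = x^4 + 2*x^3 - 49*x^2 - 50*x + 600

Solve f'(x) = 0:
  Factor: x^4 + 2*x^3 - 49*x^2 - 50*x + 600 = (x - 5)*(x - 4)*(x + 5)*(x + 6) = 0.
  ⇒ x = -6, -5, 4, 5

f''(x) = 4*x^3 + 6*x^2 - 98*x - 50
Second-derivative test at each critical point:
  f''(-6) = -110 < 0 → local maximum
  f''(-5) = 90 > 0 → local minimum
  f''(4) = -90 < 0 → local maximum
  f''(5) = 110 > 0 → local minimum

Critical points: x = -6 (local maximum); x = -5 (local minimum); x = 4 (local maximum); x = 5 (local minimum)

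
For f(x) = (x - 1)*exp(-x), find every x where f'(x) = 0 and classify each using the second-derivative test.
f'(x) = (2 - x)*exp(-x)

Solve f'(x) = 0:
  f'(x) = (2 - x)·exp(-x) and exp(-x) > 0 for every x, so f'(x) = 0 ⇔ 2 - x = 0.
  2 - x = 0.
  ⇒ x = 2

f''(x) = (x - 3)*exp(-x)
Second-derivative test at each critical point:
  f''(2) = -0.1353 < 0 → local maximum

Critical points: x = 2 (local maximum)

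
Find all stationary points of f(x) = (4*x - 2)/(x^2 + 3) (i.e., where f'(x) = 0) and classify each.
f'(x) = 4*(-x^2 + x + 3)/(x^4 + 6*x^2 + 9)

Solve f'(x) = 0:
  f'(x) = -4*(x^2 - x - 3)/(x^2 + 3)^2; the denominator is positive wherever f is defined, so f'(x) = 0 ⇔ -4*x^2 + 4*x + 12 = 0.
  Factor: -4*x^2 + 4*x + 12 = -4*(x^2 - x - 3); x^2 - x - 3 = 0 has no rational roots; quadratic formula: x = (1 ± √13)/2.
  ⇒ x = 1/2 - sqrt(13)/2 ≈ -1.3028, 1/2 + sqrt(13)/2 ≈ 2.3028

f''(x) = 4*(4*x^2*(2*x - 1) + (1 - 6*x)*(x^2 + 3))/(x^2 + 3)^3
Second-derivative test at each critical point:
  f''(-1.3028) = 0.6537 > 0 → local minimum
  f''(2.3028) = -0.2092 < 0 → local maximum

Critical points: x = 1/2 - sqrt(13)/2 ≈ -1.3028 (local minimum); x = 1/2 + sqrt(13)/2 ≈ 2.3028 (local maximum)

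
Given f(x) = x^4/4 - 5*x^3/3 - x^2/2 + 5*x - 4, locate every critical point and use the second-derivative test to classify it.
f'(x) = x^3 - 5*x^2 - x + 5

Solve f'(x) = 0:
  Factor: x^3 - 5*x^2 - x + 5 = (x - 5)*(x - 1)*(x + 1) = 0.
  ⇒ x = -1, 1, 5

f''(x) = 3*x^2 - 10*x - 1
Second-derivative test at each critical point:
  f''(-1) = 12 > 0 → local minimum
  f''(1) = -8 < 0 → local maximum
  f''(5) = 24 > 0 → local minimum

Critical points: x = -1 (local minimum); x = 1 (local maximum); x = 5 (local minimum)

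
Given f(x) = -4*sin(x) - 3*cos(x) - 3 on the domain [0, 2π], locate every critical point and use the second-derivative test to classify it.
f'(x) = 3*sin(x) - 4*cos(x)

Solve f'(x) = 0 on [0, 2π]:
  f'(x) = 0 ⇔ -4*cos(x) = -3*sin(x) ⇔ tan(x) = 4/3, i.e. x = arctan(4/3) + nπ; keep the solutions lying in [0, 2π].
  ⇒ x = atan(4/3) ≈ 0.9273, atan(4/3) + pi ≈ 4.0689

f''(x) = 4*sin(x) + 3*cos(x)
Second-derivative test at each critical point:
  f''(0.9273) = 5 > 0 → local minimum
  f''(4.0689) = -5 < 0 → local maximum

Critical points: x = atan(4/3) ≈ 0.9273 (local minimum); x = atan(4/3) + pi ≈ 4.0689 (local maximum)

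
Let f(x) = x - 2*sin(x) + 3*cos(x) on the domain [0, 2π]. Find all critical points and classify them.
f'(x) = -3*sin(x) - 2*cos(x) + 1

Solve f'(x) = 0 on [0, 2π]:
  f'(x) = 0 ⇔ -3*sin(x) - 2*cos(x) = -1. Write the left side as R·cos(x + φ) with R = √((-2)² + 3²) = sqrt(13), cos φ = -2*sqrt(13)/13, sin φ = 3*sqrt(13)/13; then cos(x + φ) = -sqrt(13)/13. Solve for x and keep the solutions lying in [0, 2π].
  ⇒ x = atan((3 + 4*sqrt(3))/(2 - 6*sqrt(3))) + pi ≈ 2.2726, atan((3 - 4*sqrt(3))/(2 + 6*sqrt(3))) + 2*pi ≈ 5.9762

f''(x) = 2*sin(x) - 3*cos(x)
Second-derivative test at each critical point:
  f''(2.2726) = 3.4641 > 0 → local minimum
  f''(5.9762) = -3.4641 < 0 → local maximum

Critical points: x = atan((3 + 4*sqrt(3))/(2 - 6*sqrt(3))) + pi ≈ 2.2726 (local minimum); x = atan((3 - 4*sqrt(3))/(2 + 6*sqrt(3))) + 2*pi ≈ 5.9762 (local maximum)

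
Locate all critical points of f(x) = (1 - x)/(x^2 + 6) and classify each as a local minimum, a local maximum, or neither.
f'(x) = (-x^2 + 2*x*(x - 1) - 6)/(x^2 + 6)^2

Solve f'(x) = 0:
  f'(x) = (x^2 - 2*x - 6)/(x^2 + 6)^2; the denominator is positive wherever f is defined, so f'(x) = 0 ⇔ x^2 - 2*x - 6 = 0.
  x^2 - 2*x - 6 = 0 has no rational roots; quadratic formula: x = (2 ± √28)/2.
  ⇒ x = 1 - sqrt(7) ≈ -1.6458, 1 + sqrt(7) ≈ 3.6458

f''(x) = 2*(4*x^2*(1 - x) + (3*x - 1)*(x^2 + 6))/(x^2 + 6)^3
Second-derivative test at each critical point:
  f''(-1.6458) = -0.0698 < 0 → local maximum
  f''(3.6458) = 0.0142 > 0 → local minimum

Critical points: x = 1 - sqrt(7) ≈ -1.6458 (local maximum); x = 1 + sqrt(7) ≈ 3.6458 (local minimum)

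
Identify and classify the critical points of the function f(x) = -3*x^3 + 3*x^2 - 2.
f'(x) = 3*x*(2 - 3*x)

Solve f'(x) = 0:
  Factor: -9*x^2 + 6*x = -3*x*(3*x - 2) = 0.
  ⇒ x = 0, 2/3

f''(x) = 6 - 18*x
Second-derivative test at each critical point:
  f''(0) = 6 > 0 → local minimum
  f''(2/3) = -6 < 0 → local maximum

Critical points: x = 0 (local minimum); x = 2/3 (local maximum)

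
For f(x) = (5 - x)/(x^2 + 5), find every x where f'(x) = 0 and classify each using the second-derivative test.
f'(x) = (-x^2 + 2*x*(x - 5) - 5)/(x^2 + 5)^2

Solve f'(x) = 0:
  f'(x) = (x^2 - 10*x - 5)/(x^2 + 5)^2; the denominator is positive wherever f is defined, so f'(x) = 0 ⇔ x^2 - 10*x - 5 = 0.
  x^2 - 10*x - 5 = 0 has no rational roots; quadratic formula: x = (10 ± √120)/2.
  ⇒ x = 5 - sqrt(30) ≈ -0.4772, 5 + sqrt(30) ≈ 10.4772

f''(x) = 2*(4*x^2*(5 - x) + (3*x - 5)*(x^2 + 5))/(x^2 + 5)^3
Second-derivative test at each critical point:
  f''(-0.4772) = -0.4008 < 0 → local maximum
  f''(10.4772) = 0.0008 > 0 → local minimum

Critical points: x = 5 - sqrt(30) ≈ -0.4772 (local maximum); x = 5 + sqrt(30) ≈ 10.4772 (local minimum)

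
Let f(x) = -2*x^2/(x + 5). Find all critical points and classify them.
f'(x) = 2*x*(-x - 10)/(x + 5)^2

Solve f'(x) = 0:
  f'(x) = -2*x*(x + 10)/(x + 5)^2; the denominator is positive wherever f is defined, so f'(x) = 0 ⇔ -2*x^2 - 20*x = 0.
  Factor: -2*x^2 - 20*x = -2*x*(x + 10) = 0.
  ⇒ x = -10, 0

f''(x) = -100/(x^3 + 15*x^2 + 75*x + 125)
Second-derivative test at each critical point:
  f''(-10) = 4/5 > 0 → local minimum
  f''(0) = -4/5 < 0 → local maximum

Critical points: x = -10 (local minimum); x = 0 (local maximum)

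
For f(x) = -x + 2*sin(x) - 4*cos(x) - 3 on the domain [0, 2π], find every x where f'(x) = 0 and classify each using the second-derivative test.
f'(x) = 4*sin(x) + 2*cos(x) - 1

Solve f'(x) = 0 on [0, 2π]:
  f'(x) = 0 ⇔ 4*sin(x) + 2*cos(x) = 1. Write the left side as R·cos(x + φ) with R = √(2² + (-4)²) = 2*sqrt(5), cos φ = sqrt(5)/5, sin φ = -2*sqrt(5)/5; then cos(x + φ) = sqrt(5)/10. Solve for x and keep the solutions lying in [0, 2π].
  ⇒ x = atan((2 + sqrt(19))/(1 - 2*sqrt(19))) + pi ≈ 2.4524, atan((2 - sqrt(19))/(1 + 2*sqrt(19))) + 2*pi ≈ 6.0451

f''(x) = -2*sin(x) + 4*cos(x)
Second-derivative test at each critical point:
  f''(2.4524) = -4.3589 < 0 → local maximum
  f''(6.0451) = 4.3589 > 0 → local minimum

Critical points: x = atan((2 + sqrt(19))/(1 - 2*sqrt(19))) + pi ≈ 2.4524 (local maximum); x = atan((2 - sqrt(19))/(1 + 2*sqrt(19))) + 2*pi ≈ 6.0451 (local minimum)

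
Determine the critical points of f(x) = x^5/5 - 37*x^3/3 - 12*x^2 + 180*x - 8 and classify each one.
f'(x) = x^4 - 37*x^2 - 24*x + 180

Solve f'(x) = 0:
  Factor: x^4 - 37*x^2 - 24*x + 180 = (x - 6)*(x - 2)*(x + 3)*(x + 5) = 0.
  ⇒ x = -5, -3, 2, 6

f''(x) = 4*x^3 - 74*x - 24
Second-derivative test at each critical point:
  f''(-5) = -154 < 0 → local maximum
  f''(-3) = 90 > 0 → local minimum
  f''(2) = -140 < 0 → local maximum
  f''(6) = 396 > 0 → local minimum

Critical points: x = -5 (local maximum); x = -3 (local minimum); x = 2 (local maximum); x = 6 (local minimum)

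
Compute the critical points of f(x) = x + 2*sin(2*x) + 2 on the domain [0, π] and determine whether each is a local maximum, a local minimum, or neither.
f'(x) = 4*cos(2*x) + 1

Solve f'(x) = 0 on [0, π]:
  f'(x) = 0 ⇔ cos(2*x) = -1/4, i.e. 2*x = ±arccos(-1/4) + 2nπ; keep the solutions lying in [0, π].
  ⇒ x = acos(-1/4)/2 ≈ 0.9117, pi - acos(-1/4)/2 ≈ 2.2299

f''(x) = -8*sin(2*x)
Second-derivative test at each critical point:
  f''(0.9117) = -7.7460 < 0 → local maximum
  f''(2.2299) = 7.7460 > 0 → local minimum

Critical points: x = acos(-1/4)/2 ≈ 0.9117 (local maximum); x = pi - acos(-1/4)/2 ≈ 2.2299 (local minimum)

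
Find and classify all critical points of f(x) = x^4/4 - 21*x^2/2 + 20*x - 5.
f'(x) = x^3 - 21*x + 20

Solve f'(x) = 0:
  Factor: x^3 - 21*x + 20 = (x - 4)*(x - 1)*(x + 5) = 0.
  ⇒ x = -5, 1, 4

f''(x) = 3*x^2 - 21
Second-derivative test at each critical point:
  f''(-5) = 54 > 0 → local minimum
  f''(1) = -18 < 0 → local maximum
  f''(4) = 27 > 0 → local minimum

Critical points: x = -5 (local minimum); x = 1 (local maximum); x = 4 (local minimum)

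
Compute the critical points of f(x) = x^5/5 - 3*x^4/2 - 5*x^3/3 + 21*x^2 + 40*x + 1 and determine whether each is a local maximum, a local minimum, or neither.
f'(x) = x^4 - 6*x^3 - 5*x^2 + 42*x + 40

Solve f'(x) = 0:
  Factor: x^4 - 6*x^3 - 5*x^2 + 42*x + 40 = (x - 5)*(x - 4)*(x + 1)*(x + 2) = 0.
  ⇒ x = -2, -1, 4, 5

f''(x) = 4*x^3 - 18*x^2 - 10*x + 42
Second-derivative test at each critical point:
  f''(-2) = -42 < 0 → local maximum
  f''(-1) = 30 > 0 → local minimum
  f''(4) = -30 < 0 → local maximum
  f''(5) = 42 > 0 → local minimum

Critical points: x = -2 (local maximum); x = -1 (local minimum); x = 4 (local maximum); x = 5 (local minimum)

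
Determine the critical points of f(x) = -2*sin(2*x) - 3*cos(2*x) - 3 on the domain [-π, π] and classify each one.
f'(x) = 6*sin(2*x) - 4*cos(2*x)

Solve f'(x) = 0 on [-π, π]:
  f'(x) = 0 ⇔ -2*cos(2*x) = -3*sin(2*x) ⇔ tan(2*x) = 2/3, i.e. 2*x = arctan(2/3) + nπ; keep the solutions lying in [-π, π].
  ⇒ x = -pi + atan(2/3)/2 ≈ -2.8476, -pi/2 + atan(2/3)/2 ≈ -1.2768, atan(2/3)/2 ≈ 0.2940, atan(2/3)/2 + pi/2 ≈ 1.8648

f''(x) = 8*sin(2*x) + 12*cos(2*x)
Second-derivative test at each critical point:
  f''(-2.8476) = 14.4222 > 0 → local minimum
  f''(-1.2768) = -14.4222 < 0 → local maximum
  f''(0.2940) = 14.4222 > 0 → local minimum
  f''(1.8648) = -14.4222 < 0 → local maximum

Critical points: x = -pi + atan(2/3)/2 ≈ -2.8476 (local minimum); x = -pi/2 + atan(2/3)/2 ≈ -1.2768 (local maximum); x = atan(2/3)/2 ≈ 0.2940 (local minimum); x = atan(2/3)/2 + pi/2 ≈ 1.8648 (local maximum)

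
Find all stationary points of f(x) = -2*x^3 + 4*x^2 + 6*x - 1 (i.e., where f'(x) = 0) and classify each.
f'(x) = -6*x^2 + 8*x + 6

Solve f'(x) = 0:
  Factor: -6*x^2 + 8*x + 6 = -2*(3*x^2 - 4*x - 3); 3*x^2 - 4*x - 3 = 0 has no rational roots; quadratic formula: x = (4 ± √52)/6.
  ⇒ x = 2/3 - sqrt(13)/3 ≈ -0.5352, 2/3 + sqrt(13)/3 ≈ 1.8685

f''(x) = 8 - 12*x
Second-derivative test at each critical point:
  f''(-0.5352) = 14.4222 > 0 → local minimum
  f''(1.8685) = -14.4222 < 0 → local maximum

Critical points: x = 2/3 - sqrt(13)/3 ≈ -0.5352 (local minimum); x = 2/3 + sqrt(13)/3 ≈ 1.8685 (local maximum)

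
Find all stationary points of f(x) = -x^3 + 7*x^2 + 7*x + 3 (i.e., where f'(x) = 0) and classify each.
f'(x) = -3*x^2 + 14*x + 7

Solve f'(x) = 0:
  3*x^2 - 14*x - 7 = 0 has no rational roots; quadratic formula: x = (14 ± √280)/6.
  ⇒ x = 7/3 - sqrt(70)/3 ≈ -0.4555, 7/3 + sqrt(70)/3 ≈ 5.1222

f''(x) = 14 - 6*x
Second-derivative test at each critical point:
  f''(-0.4555) = 16.7332 > 0 → local minimum
  f''(5.1222) = -16.7332 < 0 → local maximum

Critical points: x = 7/3 - sqrt(70)/3 ≈ -0.4555 (local minimum); x = 7/3 + sqrt(70)/3 ≈ 5.1222 (local maximum)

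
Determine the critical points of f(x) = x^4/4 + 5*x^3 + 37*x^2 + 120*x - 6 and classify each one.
f'(x) = x^3 + 15*x^2 + 74*x + 120

Solve f'(x) = 0:
  Factor: x^3 + 15*x^2 + 74*x + 120 = (x + 4)*(x + 5)*(x + 6) = 0.
  ⇒ x = -6, -5, -4

f''(x) = 3*x^2 + 30*x + 74
Second-derivative test at each critical point:
  f''(-6) = 2 > 0 → local minimum
  f''(-5) = -1 < 0 → local maximum
  f''(-4) = 2 > 0 → local minimum

Critical points: x = -6 (local minimum); x = -5 (local maximum); x = -4 (local minimum)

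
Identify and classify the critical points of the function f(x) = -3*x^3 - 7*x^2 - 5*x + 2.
f'(x) = -9*x^2 - 14*x - 5

Solve f'(x) = 0:
  Factor: -9*x^2 - 14*x - 5 = -(x + 1)*(9*x + 5) = 0.
  ⇒ x = -1, -5/9

f''(x) = -18*x - 14
Second-derivative test at each critical point:
  f''(-1) = 4 > 0 → local minimum
  f''(-5/9) = -4 < 0 → local maximum

Critical points: x = -1 (local minimum); x = -5/9 (local maximum)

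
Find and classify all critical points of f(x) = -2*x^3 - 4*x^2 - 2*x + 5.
f'(x) = -6*x^2 - 8*x - 2

Solve f'(x) = 0:
  Factor: -6*x^2 - 8*x - 2 = -2*(x + 1)*(3*x + 1) = 0.
  ⇒ x = -1, -1/3

f''(x) = -12*x - 8
Second-derivative test at each critical point:
  f''(-1) = 4 > 0 → local minimum
  f''(-1/3) = -4 < 0 → local maximum

Critical points: x = -1 (local minimum); x = -1/3 (local maximum)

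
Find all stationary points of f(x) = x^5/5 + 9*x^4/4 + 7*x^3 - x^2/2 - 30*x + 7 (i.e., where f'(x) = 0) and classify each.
f'(x) = x^4 + 9*x^3 + 21*x^2 - x - 30

Solve f'(x) = 0:
  Factor: x^4 + 9*x^3 + 21*x^2 - x - 30 = (x - 1)*(x + 2)*(x + 3)*(x + 5) = 0.
  ⇒ x = -5, -3, -2, 1

f''(x) = 4*x^3 + 27*x^2 + 42*x - 1
Second-derivative test at each critical point:
  f''(-5) = -36 < 0 → local maximum
  f''(-3) = 8 > 0 → local minimum
  f''(-2) = -9 < 0 → local maximum
  f''(1) = 72 > 0 → local minimum

Critical points: x = -5 (local maximum); x = -3 (local minimum); x = -2 (local maximum); x = 1 (local minimum)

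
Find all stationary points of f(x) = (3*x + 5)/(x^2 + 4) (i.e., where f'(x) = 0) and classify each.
f'(x) = (-3*x^2 - 10*x + 12)/(x^4 + 8*x^2 + 16)

Solve f'(x) = 0:
  f'(x) = -(3*x^2 + 10*x - 12)/(x^2 + 4)^2; the denominator is positive wherever f is defined, so f'(x) = 0 ⇔ -3*x^2 - 10*x + 12 = 0.
  3*x^2 + 10*x - 12 = 0 has no rational roots; quadratic formula: x = (-10 ± √244)/6.
  ⇒ x = -sqrt(61)/3 - 5/3 ≈ -4.2701, -5/3 + sqrt(61)/3 ≈ 0.9367

f''(x) = 2*(4*x^2*(3*x + 5) - (9*x + 5)*(x^2 + 4))/(x^2 + 4)^3
Second-derivative test at each critical point:
  f''(-4.2701) = 0.0316 > 0 → local minimum
  f''(0.9367) = -0.6566 < 0 → local maximum

Critical points: x = -sqrt(61)/3 - 5/3 ≈ -4.2701 (local minimum); x = -5/3 + sqrt(61)/3 ≈ 0.9367 (local maximum)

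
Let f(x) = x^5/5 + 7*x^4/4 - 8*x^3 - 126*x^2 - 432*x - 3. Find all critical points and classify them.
f'(x) = x^4 + 7*x^3 - 24*x^2 - 252*x - 432

Solve f'(x) = 0:
  Factor: x^4 + 7*x^3 - 24*x^2 - 252*x - 432 = (x - 6)*(x + 3)*(x + 4)*(x + 6) = 0.
  ⇒ x = -6, -4, -3, 6

f''(x) = 4*x^3 + 21*x^2 - 48*x - 252
Second-derivative test at each critical point:
  f''(-6) = -72 < 0 → local maximum
  f''(-4) = 20 > 0 → local minimum
  f''(-3) = -27 < 0 → local maximum
  f''(6) = 1080 > 0 → local minimum

Critical points: x = -6 (local maximum); x = -4 (local minimum); x = -3 (local maximum); x = 6 (local minimum)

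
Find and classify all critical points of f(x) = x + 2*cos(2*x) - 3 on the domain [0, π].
f'(x) = 1 - 4*sin(2*x)

Solve f'(x) = 0 on [0, π]:
  f'(x) = 0 ⇔ sin(2*x) = 1/4, i.e. 2*x = arcsin(1/4) + 2nπ or 2*x = π − arcsin(1/4) + 2nπ; keep the solutions lying in [0, π].
  ⇒ x = asin(1/4)/2 ≈ 0.1263, -asin(1/4)/2 + pi/2 ≈ 1.4445

f''(x) = -8*cos(2*x)
Second-derivative test at each critical point:
  f''(0.1263) = -7.7460 < 0 → local maximum
  f''(1.4445) = 7.7460 > 0 → local minimum

Critical points: x = asin(1/4)/2 ≈ 0.1263 (local maximum); x = -asin(1/4)/2 + pi/2 ≈ 1.4445 (local minimum)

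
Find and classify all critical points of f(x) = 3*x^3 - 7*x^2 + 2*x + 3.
f'(x) = 9*x^2 - 14*x + 2

Solve f'(x) = 0:
  9*x^2 - 14*x + 2 = 0 has no rational roots; quadratic formula: x = (14 ± √124)/18.
  ⇒ x = 7/9 - sqrt(31)/9 ≈ 0.1591, sqrt(31)/9 + 7/9 ≈ 1.3964

f''(x) = 18*x - 14
Second-derivative test at each critical point:
  f''(0.1591) = -11.1355 < 0 → local maximum
  f''(1.3964) = 11.1355 > 0 → local minimum

Critical points: x = 7/9 - sqrt(31)/9 ≈ 0.1591 (local maximum); x = sqrt(31)/9 + 7/9 ≈ 1.3964 (local minimum)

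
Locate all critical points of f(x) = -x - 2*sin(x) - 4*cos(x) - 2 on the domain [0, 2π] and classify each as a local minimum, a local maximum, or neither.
f'(x) = 4*sin(x) - 2*cos(x) - 1

Solve f'(x) = 0 on [0, 2π]:
  f'(x) = 0 ⇔ 4*sin(x) - 2*cos(x) = 1. Write the left side as R·cos(x + φ) with R = √((-2)² + (-4)²) = 2*sqrt(5), cos φ = -sqrt(5)/5, sin φ = -2*sqrt(5)/5; then cos(x + φ) = sqrt(5)/10. Solve for x and keep the solutions lying in [0, 2π].
  ⇒ x = atan((2 + sqrt(19))/(-1 + 2*sqrt(19))) ≈ 0.6892, atan((2 - sqrt(19))/(-2*sqrt(19) - 1)) + pi ≈ 3.3797

f''(x) = 2*sin(x) + 4*cos(x)
Second-derivative test at each critical point:
  f''(0.6892) = 4.3589 > 0 → local minimum
  f''(3.3797) = -4.3589 < 0 → local maximum

Critical points: x = atan((2 + sqrt(19))/(-1 + 2*sqrt(19))) ≈ 0.6892 (local minimum); x = atan((2 - sqrt(19))/(-2*sqrt(19) - 1)) + pi ≈ 3.3797 (local maximum)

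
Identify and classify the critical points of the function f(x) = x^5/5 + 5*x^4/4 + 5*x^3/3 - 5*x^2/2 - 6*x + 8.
f'(x) = x^4 + 5*x^3 + 5*x^2 - 5*x - 6

Solve f'(x) = 0:
  Factor: x^4 + 5*x^3 + 5*x^2 - 5*x - 6 = (x - 1)*(x + 1)*(x + 2)*(x + 3) = 0.
  ⇒ x = -3, -2, -1, 1

f''(x) = 4*x^3 + 15*x^2 + 10*x - 5
Second-derivative test at each critical point:
  f''(-3) = -8 < 0 → local maximum
  f''(-2) = 3 > 0 → local minimum
  f''(-1) = -4 < 0 → local maximum
  f''(1) = 24 > 0 → local minimum

Critical points: x = -3 (local maximum); x = -2 (local minimum); x = -1 (local maximum); x = 1 (local minimum)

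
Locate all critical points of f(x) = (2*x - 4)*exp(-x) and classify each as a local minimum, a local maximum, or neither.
f'(x) = 2*(3 - x)*exp(-x)

Solve f'(x) = 0:
  f'(x) = (6 - 2*x)·exp(-x) and exp(-x) > 0 for every x, so f'(x) = 0 ⇔ 6 - 2*x = 0.
  Factor: 6 - 2*x = -2*(x - 3) = 0.
  ⇒ x = 3

f''(x) = 2*(x - 4)*exp(-x)
Second-derivative test at each critical point:
  f''(3) = -0.0996 < 0 → local maximum

Critical points: x = 3 (local maximum)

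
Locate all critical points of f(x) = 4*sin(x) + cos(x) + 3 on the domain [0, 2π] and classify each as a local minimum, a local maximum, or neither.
f'(x) = -sin(x) + 4*cos(x)

Solve f'(x) = 0 on [0, 2π]:
  f'(x) = 0 ⇔ 4*cos(x) = sin(x) ⇔ tan(x) = 4, i.e. x = arctan(4) + nπ; keep the solutions lying in [0, 2π].
  ⇒ x = atan(4) ≈ 1.3258, atan(4) + pi ≈ 4.4674

f''(x) = -4*sin(x) - cos(x)
Second-derivative test at each critical point:
  f''(1.3258) = -4.1231 < 0 → local maximum
  f''(4.4674) = 4.1231 > 0 → local minimum

Critical points: x = atan(4) ≈ 1.3258 (local maximum); x = atan(4) + pi ≈ 4.4674 (local minimum)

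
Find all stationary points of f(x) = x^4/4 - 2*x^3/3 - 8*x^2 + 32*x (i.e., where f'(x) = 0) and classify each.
f'(x) = x^3 - 2*x^2 - 16*x + 32

Solve f'(x) = 0:
  Factor: x^3 - 2*x^2 - 16*x + 32 = (x - 4)*(x - 2)*(x + 4) = 0.
  ⇒ x = -4, 2, 4

f''(x) = 3*x^2 - 4*x - 16
Second-derivative test at each critical point:
  f''(-4) = 48 > 0 → local minimum
  f''(2) = -12 < 0 → local maximum
  f''(4) = 16 > 0 → local minimum

Critical points: x = -4 (local minimum); x = 2 (local maximum); x = 4 (local minimum)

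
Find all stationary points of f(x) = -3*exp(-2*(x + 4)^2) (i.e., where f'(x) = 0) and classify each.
f'(x) = 12*(x + 4)*exp(-2*(x + 4)^2)

Solve f'(x) = 0:
  f'(x) = (12*x + 48)·exp(-2*(x + 4)^2) and exp(-2*(x + 4)^2) > 0 for every x, so f'(x) = 0 ⇔ 12*x + 48 = 0.
  Factor: 12*x + 48 = 12*(x + 4) = 0.
  ⇒ x = -4

f''(x) = 12*(1 - 4*(x + 4)^2)*exp(-2*(x + 4)^2)
Second-derivative test at each critical point:
  f''(-4) = 12 > 0 → local minimum

Critical points: x = -4 (local minimum)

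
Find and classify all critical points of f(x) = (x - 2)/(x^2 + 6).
f'(x) = (x^2 - 2*x*(x - 2) + 6)/(x^2 + 6)^2

Solve f'(x) = 0:
  f'(x) = -(x^2 - 4*x - 6)/(x^2 + 6)^2; the denominator is positive wherever f is defined, so f'(x) = 0 ⇔ -x^2 + 4*x + 6 = 0.
  x^2 - 4*x - 6 = 0 has no rational roots; quadratic formula: x = (4 ± √40)/2.
  ⇒ x = 2 - sqrt(10) ≈ -1.1623, 2 + sqrt(10) ≈ 5.1623

f''(x) = 2*(4*x^2*(x - 2) + (2 - 3*x)*(x^2 + 6))/(x^2 + 6)^3
Second-derivative test at each critical point:
  f''(-1.1623) = 0.1170 > 0 → local minimum
  f''(5.1623) = -0.0059 < 0 → local maximum

Critical points: x = 2 - sqrt(10) ≈ -1.1623 (local minimum); x = 2 + sqrt(10) ≈ 5.1623 (local maximum)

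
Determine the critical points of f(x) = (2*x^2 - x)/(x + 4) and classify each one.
f'(x) = 2*(x^2 + 8*x - 2)/(x^2 + 8*x + 16)

Solve f'(x) = 0:
  f'(x) = 2*(x^2 + 8*x - 2)/(x + 4)^2; the denominator is positive wherever f is defined, so f'(x) = 0 ⇔ 2*x^2 + 16*x - 4 = 0.
  Factor: 2*x^2 + 16*x - 4 = 2*(x^2 + 8*x - 2); x^2 + 8*x - 2 = 0 has no rational roots; quadratic formula: x = (-8 ± √72)/2.
  ⇒ x = -3*sqrt(2) - 4 ≈ -8.2426, -4 + 3*sqrt(2) ≈ 0.2426

f''(x) = 72/(x^3 + 12*x^2 + 48*x + 64)
Second-derivative test at each critical point:
  f''(-8.2426) = -0.9428 < 0 → local maximum
  f''(0.2426) = 0.9428 > 0 → local minimum

Critical points: x = -3*sqrt(2) - 4 ≈ -8.2426 (local maximum); x = -4 + 3*sqrt(2) ≈ 0.2426 (local minimum)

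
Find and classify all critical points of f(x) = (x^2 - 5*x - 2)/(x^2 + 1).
f'(x) = (5*x^2 + 6*x - 5)/(x^4 + 2*x^2 + 1)

Solve f'(x) = 0:
  f'(x) = (5*x^2 + 6*x - 5)/(x^2 + 1)^2; the denominator is positive wherever f is defined, so f'(x) = 0 ⇔ 5*x^2 + 6*x - 5 = 0.
  5*x^2 + 6*x - 5 = 0 has no rational roots; quadratic formula: x = (-6 ± √136)/10.
  ⇒ x = -sqrt(34)/5 - 3/5 ≈ -1.7662, -3/5 + sqrt(34)/5 ≈ 0.5662

f''(x) = 2*(-5*x^3 - 9*x^2 + 15*x + 3)/(x^6 + 3*x^4 + 3*x^2 + 1)
Second-derivative test at each critical point:
  f''(-1.7662) = -0.6872 < 0 → local maximum
  f''(0.5662) = 6.6872 > 0 → local minimum

Critical points: x = -sqrt(34)/5 - 3/5 ≈ -1.7662 (local maximum); x = -3/5 + sqrt(34)/5 ≈ 0.5662 (local minimum)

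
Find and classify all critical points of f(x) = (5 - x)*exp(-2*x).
f'(x) = (2*x - 11)*exp(-2*x)

Solve f'(x) = 0:
  f'(x) = (2*x - 11)·exp(-2*x) and exp(-2*x) > 0 for every x, so f'(x) = 0 ⇔ 2*x - 11 = 0.
  2*x - 11 = 0.
  ⇒ x = 11/2

f''(x) = 4*(6 - x)*exp(-2*x)
Second-derivative test at each critical point:
  f''(11/2) = 3.340e-05 > 0 → local minimum

Critical points: x = 11/2 (local minimum)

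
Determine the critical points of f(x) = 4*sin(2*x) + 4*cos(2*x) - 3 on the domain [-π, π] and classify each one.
f'(x) = 8*sqrt(2)*cos(2*x + pi/4)

Solve f'(x) = 0 on [-π, π]:
  f'(x) = 0 ⇔ 4*cos(2*x) = 4*sin(2*x) ⇔ tan(2*x) = 1, i.e. 2*x = arctan(1) + nπ; keep the solutions lying in [-π, π].
  ⇒ x = -7*pi/8 ≈ -2.7489, -3*pi/8 ≈ -1.1781, pi/8 ≈ 0.3927, 5*pi/8 ≈ 1.9635

f''(x) = -16*sqrt(2)*sin(2*x + pi/4)
Second-derivative test at each critical point:
  f''(-2.7489) = -22.6274 < 0 → local maximum
  f''(-1.1781) = 22.6274 > 0 → local minimum
  f''(0.3927) = -22.6274 < 0 → local maximum
  f''(1.9635) = 22.6274 > 0 → local minimum

Critical points: x = -7*pi/8 ≈ -2.7489 (local maximum); x = -3*pi/8 ≈ -1.1781 (local minimum); x = pi/8 ≈ 0.3927 (local maximum); x = 5*pi/8 ≈ 1.9635 (local minimum)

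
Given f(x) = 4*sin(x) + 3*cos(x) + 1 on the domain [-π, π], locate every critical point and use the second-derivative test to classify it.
f'(x) = -3*sin(x) + 4*cos(x)

Solve f'(x) = 0 on [-π, π]:
  f'(x) = 0 ⇔ 4*cos(x) = 3*sin(x) ⇔ tan(x) = 4/3, i.e. x = arctan(4/3) + nπ; keep the solutions lying in [-π, π].
  ⇒ x = -pi + atan(4/3) ≈ -2.2143, atan(4/3) ≈ 0.9273

f''(x) = -4*sin(x) - 3*cos(x)
Second-derivative test at each critical point:
  f''(-2.2143) = 5 > 0 → local minimum
  f''(0.9273) = -5 < 0 → local maximum

Critical points: x = -pi + atan(4/3) ≈ -2.2143 (local minimum); x = atan(4/3) ≈ 0.9273 (local maximum)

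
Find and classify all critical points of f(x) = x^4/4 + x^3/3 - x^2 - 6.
f'(x) = x*(x^2 + x - 2)

Solve f'(x) = 0:
  Factor: x^3 + x^2 - 2*x = x*(x - 1)*(x + 2) = 0.
  ⇒ x = -2, 0, 1

f''(x) = 3*x^2 + 2*x - 2
Second-derivative test at each critical point:
  f''(-2) = 6 > 0 → local minimum
  f''(0) = -2 < 0 → local maximum
  f''(1) = 3 > 0 → local minimum

Critical points: x = -2 (local minimum); x = 0 (local maximum); x = 1 (local minimum)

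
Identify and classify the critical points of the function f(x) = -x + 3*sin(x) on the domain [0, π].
f'(x) = 3*cos(x) - 1

Solve f'(x) = 0 on [0, π]:
  f'(x) = 0 ⇔ cos(x) = 1/3, i.e. x = ±arccos(1/3) + 2nπ; keep the solutions lying in [0, π].
  ⇒ x = acos(1/3) ≈ 1.2310

f''(x) = -3*sin(x)
Second-derivative test at each critical point:
  f''(1.2310) = -2.8284 < 0 → local maximum

Critical points: x = acos(1/3) ≈ 1.2310 (local maximum)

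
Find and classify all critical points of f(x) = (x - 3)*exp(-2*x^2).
f'(x) = (-4*x*(x - 3) + 1)*exp(-2*x^2)

Solve f'(x) = 0:
  f'(x) = (-4*x^2 + 12*x + 1)·exp(-2*x^2) and exp(-2*x^2) > 0 for every x, so f'(x) = 0 ⇔ -4*x^2 + 12*x + 1 = 0.
  4*x^2 - 12*x - 1 = 0 has no rational roots; quadratic formula: x = (12 ± √160)/8.
  ⇒ x = 3/2 - sqrt(10)/2 ≈ -0.0811, 3/2 + sqrt(10)/2 ≈ 3.0811

f''(x) = 4*(4*x^2*(x - 3) - 3*x + 3)*exp(-2*x^2)
Second-derivative test at each critical point:
  f''(-0.0811) = 12.4837 > 0 → local minimum
  f''(3.0811) = -7.181e-08 < 0 → local maximum

Critical points: x = 3/2 - sqrt(10)/2 ≈ -0.0811 (local minimum); x = 3/2 + sqrt(10)/2 ≈ 3.0811 (local maximum)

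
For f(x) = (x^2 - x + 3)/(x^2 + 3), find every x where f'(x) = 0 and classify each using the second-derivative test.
f'(x) = (x^2 - 3)/(x^4 + 6*x^2 + 9)

Solve f'(x) = 0:
  f'(x) = (x^2 - 3)/(x^2 + 3)^2; the denominator is positive wherever f is defined, so f'(x) = 0 ⇔ x^2 - 3 = 0.
  x^2 - 3 = 0 has no rational roots; quadratic formula: x = (0 ± √12)/2.
  ⇒ x = -sqrt(3) ≈ -1.7321, sqrt(3) ≈ 1.7321

f''(x) = 2*x*(9 - x^2)/(x^6 + 9*x^4 + 27*x^2 + 27)
Second-derivative test at each critical point:
  f''(-1.7321) = -0.0962 < 0 → local maximum
  f''(1.7321) = 0.0962 > 0 → local minimum

Critical points: x = -sqrt(3) ≈ -1.7321 (local maximum); x = sqrt(3) ≈ 1.7321 (local minimum)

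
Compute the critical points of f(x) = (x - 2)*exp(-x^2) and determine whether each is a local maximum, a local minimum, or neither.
f'(x) = (-2*x*(x - 2) + 1)*exp(-x^2)

Solve f'(x) = 0:
  f'(x) = (-2*x^2 + 4*x + 1)·exp(-x^2) and exp(-x^2) > 0 for every x, so f'(x) = 0 ⇔ -2*x^2 + 4*x + 1 = 0.
  2*x^2 - 4*x - 1 = 0 has no rational roots; quadratic formula: x = (4 ± √24)/4.
  ⇒ x = 1 - sqrt(6)/2 ≈ -0.2247, 1 + sqrt(6)/2 ≈ 2.2247

f''(x) = 2*(2*x^2*(x - 2) - 3*x + 2)*exp(-x^2)
Second-derivative test at each critical point:
  f''(-0.2247) = 4.6577 > 0 → local minimum
  f''(2.2247) = -0.0347 < 0 → local maximum

Critical points: x = 1 - sqrt(6)/2 ≈ -0.2247 (local minimum); x = 1 + sqrt(6)/2 ≈ 2.2247 (local maximum)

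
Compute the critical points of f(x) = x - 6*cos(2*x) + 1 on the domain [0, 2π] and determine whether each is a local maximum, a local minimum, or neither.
f'(x) = 12*sin(2*x) + 1

Solve f'(x) = 0 on [0, 2π]:
  f'(x) = 0 ⇔ sin(2*x) = -1/12, i.e. 2*x = arcsin(-1/12) + 2nπ or 2*x = π − arcsin(-1/12) + 2nπ; keep the solutions lying in [0, 2π].
  ⇒ x = asin(1/12)/2 + pi/2 ≈ 1.6125, pi - asin(1/12)/2 ≈ 3.0999, asin(1/12)/2 + 3*pi/2 ≈ 4.7541, -asin(1/12)/2 + 2*pi ≈ 6.2415

f''(x) = 24*cos(2*x)
Second-derivative test at each critical point:
  f''(1.6125) = -23.9165 < 0 → local maximum
  f''(3.0999) = 23.9165 > 0 → local minimum
  f''(4.7541) = -23.9165 < 0 → local maximum
  f''(6.2415) = 23.9165 > 0 → local minimum

Critical points: x = asin(1/12)/2 + pi/2 ≈ 1.6125 (local maximum); x = pi - asin(1/12)/2 ≈ 3.0999 (local minimum); x = asin(1/12)/2 + 3*pi/2 ≈ 4.7541 (local maximum); x = -asin(1/12)/2 + 2*pi ≈ 6.2415 (local minimum)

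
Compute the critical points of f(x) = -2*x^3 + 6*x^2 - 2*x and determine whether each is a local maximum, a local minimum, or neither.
f'(x) = -6*x^2 + 12*x - 2

Solve f'(x) = 0:
  Factor: -6*x^2 + 12*x - 2 = -2*(3*x^2 - 6*x + 1); 3*x^2 - 6*x + 1 = 0 has no rational roots; quadratic formula: x = (6 ± √24)/6.
  ⇒ x = 1 - sqrt(6)/3 ≈ 0.1835, sqrt(6)/3 + 1 ≈ 1.8165

f''(x) = 12 - 12*x
Second-derivative test at each critical point:
  f''(0.1835) = 9.7980 > 0 → local minimum
  f''(1.8165) = -9.7980 < 0 → local maximum

Critical points: x = 1 - sqrt(6)/3 ≈ 0.1835 (local minimum); x = sqrt(6)/3 + 1 ≈ 1.8165 (local maximum)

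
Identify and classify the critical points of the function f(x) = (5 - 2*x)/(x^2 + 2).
f'(x) = 2*(x^2 - 5*x - 2)/(x^4 + 4*x^2 + 4)

Solve f'(x) = 0:
  f'(x) = 2*(x^2 - 5*x - 2)/(x^2 + 2)^2; the denominator is positive wherever f is defined, so f'(x) = 0 ⇔ 2*x^2 - 10*x - 4 = 0.
  Factor: 2*x^2 - 10*x - 4 = 2*(x^2 - 5*x - 2); x^2 - 5*x - 2 = 0 has no rational roots; quadratic formula: x = (5 ± √33)/2.
  ⇒ x = 5/2 - sqrt(33)/2 ≈ -0.3723, 5/2 + sqrt(33)/2 ≈ 5.3723

f''(x) = 2*(4*x^2*(5 - 2*x) + (6*x - 5)*(x^2 + 2))/(x^2 + 2)^3
Second-derivative test at each critical point:
  f''(-0.3723) = -2.5121 < 0 → local maximum
  f''(5.3723) = 0.0121 > 0 → local minimum

Critical points: x = 5/2 - sqrt(33)/2 ≈ -0.3723 (local maximum); x = 5/2 + sqrt(33)/2 ≈ 5.3723 (local minimum)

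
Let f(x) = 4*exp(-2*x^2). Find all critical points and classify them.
f'(x) = -16*x*exp(-2*x^2)

Solve f'(x) = 0:
  f'(x) = (-16*x)·exp(-2*x^2) and exp(-2*x^2) > 0 for every x, so f'(x) = 0 ⇔ -16*x = 0.
  -16*x = 0.
  ⇒ x = 0

f''(x) = 16*(4*x^2 - 1)*exp(-2*x^2)
Second-derivative test at each critical point:
  f''(0) = -16 < 0 → local maximum

Critical points: x = 0 (local maximum)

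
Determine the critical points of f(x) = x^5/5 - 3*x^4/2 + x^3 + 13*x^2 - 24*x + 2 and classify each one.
f'(x) = x^4 - 6*x^3 + 3*x^2 + 26*x - 24

Solve f'(x) = 0:
  Factor: x^4 - 6*x^3 + 3*x^2 + 26*x - 24 = (x - 4)*(x - 3)*(x - 1)*(x + 2) = 0.
  ⇒ x = -2, 1, 3, 4

f''(x) = 4*x^3 - 18*x^2 + 6*x + 26
Second-derivative test at each critical point:
  f''(-2) = -90 < 0 → local maximum
  f''(1) = 18 > 0 → local minimum
  f''(3) = -10 < 0 → local maximum
  f''(4) = 18 > 0 → local minimum

Critical points: x = -2 (local maximum); x = 1 (local minimum); x = 3 (local maximum); x = 4 (local minimum)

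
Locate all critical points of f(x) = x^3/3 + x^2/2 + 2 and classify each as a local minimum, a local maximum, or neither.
f'(x) = x*(x + 1)

Solve f'(x) = 0:
  Factor: x^2 + x = x*(x + 1) = 0.
  ⇒ x = -1, 0

f''(x) = 2*x + 1
Second-derivative test at each critical point:
  f''(-1) = -1 < 0 → local maximum
  f''(0) = 1 > 0 → local minimum

Critical points: x = -1 (local maximum); x = 0 (local minimum)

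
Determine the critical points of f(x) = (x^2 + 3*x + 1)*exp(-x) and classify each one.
f'(x) = (-x^2 - x + 2)*exp(-x)

Solve f'(x) = 0:
  f'(x) = (-x^2 - x + 2)·exp(-x) and exp(-x) > 0 for every x, so f'(x) = 0 ⇔ -x^2 - x + 2 = 0.
  Factor: -x^2 - x + 2 = -(x - 1)*(x + 2) = 0.
  ⇒ x = -2, 1

f''(x) = (x^2 - x - 3)*exp(-x)
Second-derivative test at each critical point:
  f''(-2) = 22.1672 > 0 → local minimum
  f''(1) = -1.1036 < 0 → local maximum

Critical points: x = -2 (local minimum); x = 1 (local maximum)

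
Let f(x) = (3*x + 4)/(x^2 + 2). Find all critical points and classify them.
f'(x) = (-3*x^2 - 8*x + 6)/(x^4 + 4*x^2 + 4)

Solve f'(x) = 0:
  f'(x) = -(3*x^2 + 8*x - 6)/(x^2 + 2)^2; the denominator is positive wherever f is defined, so f'(x) = 0 ⇔ -3*x^2 - 8*x + 6 = 0.
  3*x^2 + 8*x - 6 = 0 has no rational roots; quadratic formula: x = (-8 ± √136)/6.
  ⇒ x = -sqrt(34)/3 - 4/3 ≈ -3.2770, -4/3 + sqrt(34)/3 ≈ 0.6103

f''(x) = 2*(4*x^2*(3*x + 4) - (9*x + 4)*(x^2 + 2))/(x^2 + 2)^3
Second-derivative test at each critical point:
  f''(-3.2770) = 0.0719 > 0 → local minimum
  f''(0.6103) = -2.0719 < 0 → local maximum

Critical points: x = -sqrt(34)/3 - 4/3 ≈ -3.2770 (local minimum); x = -4/3 + sqrt(34)/3 ≈ 0.6103 (local maximum)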